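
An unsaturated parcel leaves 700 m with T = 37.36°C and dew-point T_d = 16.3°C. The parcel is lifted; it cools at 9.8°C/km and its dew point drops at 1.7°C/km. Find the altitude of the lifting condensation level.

3300 m

T and T_d converge at 9.8 − 1.7 = 8.1°C per km
Height above start = (37.36 − 16.3) / 8.1 = 2.6 km
LCL altitude = 700 m + 2600 m = 3300 m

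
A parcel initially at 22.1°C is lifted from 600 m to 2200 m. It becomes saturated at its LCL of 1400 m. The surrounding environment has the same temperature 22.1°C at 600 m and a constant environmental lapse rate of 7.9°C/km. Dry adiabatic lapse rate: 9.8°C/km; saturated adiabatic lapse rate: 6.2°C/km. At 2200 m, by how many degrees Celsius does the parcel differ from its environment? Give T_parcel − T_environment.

-0.16°C (parcel cooler than environment)

Parcel:
  Dry to 1400 m: -9.8 × 0.8 km = -7.84°C, so T = 14.26°C.
  Saturated to 2200 m: -6.2 × 0.8 km = -4.96°C, so T = 9.3°C.
Environment:
  Environment to 2200 m: -7.9 × 1.6 km = -12.64°C, so T = 9.46°C.
T_parcel − T_env = 9.3 − 9.46 = -0.16°C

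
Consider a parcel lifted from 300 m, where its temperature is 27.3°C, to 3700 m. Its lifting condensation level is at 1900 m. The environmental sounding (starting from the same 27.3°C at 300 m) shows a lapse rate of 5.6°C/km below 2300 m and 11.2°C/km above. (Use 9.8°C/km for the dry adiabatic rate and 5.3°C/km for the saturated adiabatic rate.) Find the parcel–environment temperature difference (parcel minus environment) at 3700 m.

Parcel:
  300–1900 m, dry: Δz = 1.6 km ⇒ ΔT = -15.68°C; T = 11.62°C
  1900–3700 m, saturated: Δz = 1.8 km ⇒ ΔT = -9.54°C; T = 2.08°C
Environment:
  300–2300 m, environment, lower layer: Δz = 2 km ⇒ ΔT = -11.2°C; T = 16.1°C
  2300–3700 m, environment, upper layer: Δz = 1.4 km ⇒ ΔT = -15.68°C; T = 0.42°C
T_parcel − T_env = 2.08 − 0.42 = +1.66°C

+1.66°C (parcel warmer than environment)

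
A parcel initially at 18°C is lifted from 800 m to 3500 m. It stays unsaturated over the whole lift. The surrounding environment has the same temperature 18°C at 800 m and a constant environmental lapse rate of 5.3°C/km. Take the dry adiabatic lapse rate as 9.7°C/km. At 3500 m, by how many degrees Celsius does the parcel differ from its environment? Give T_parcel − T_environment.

-11.88°C (parcel cooler than environment)

Parcel:
  800 → 3500 m (dry, 9.7°C/km): ΔT = -9.7 × 2.7 = -26.19°C → T = -8.19°C
Environment:
  800 → 3500 m (environment, 5.3°C/km): ΔT = -5.3 × 2.7 = -14.31°C → T = 3.69°C
T_parcel − T_env = -8.19 − 3.69 = -11.88°C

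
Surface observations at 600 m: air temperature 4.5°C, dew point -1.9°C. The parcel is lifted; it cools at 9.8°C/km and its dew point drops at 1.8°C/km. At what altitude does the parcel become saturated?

T and T_d converge at 9.8 − 1.8 = 8°C per km
Height above start = (4.5 − (-1.9)) / 8 = 0.8 km
LCL altitude = 600 m + 800 m = 1400 m

1400 m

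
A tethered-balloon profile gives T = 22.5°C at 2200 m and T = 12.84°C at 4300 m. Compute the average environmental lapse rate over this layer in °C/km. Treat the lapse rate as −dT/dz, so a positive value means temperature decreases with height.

4.6°C/km

Γ = −ΔT/Δz = (22.5 − 12.84) / (4300 − 2200) m
  = 9.66°C / 2.1 km = 4.6°C/km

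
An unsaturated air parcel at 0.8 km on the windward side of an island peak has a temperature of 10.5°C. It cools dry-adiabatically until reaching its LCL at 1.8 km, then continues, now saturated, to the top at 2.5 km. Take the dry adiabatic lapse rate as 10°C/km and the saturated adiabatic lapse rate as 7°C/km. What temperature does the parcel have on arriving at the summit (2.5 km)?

800–1800 m, dry: Δz = 1 km ⇒ ΔT = -10°C; T = 0.5°C
1800–2500 m, saturated: Δz = 0.7 km ⇒ ΔT = -4.9°C; T = -4.4°C

-4.4°C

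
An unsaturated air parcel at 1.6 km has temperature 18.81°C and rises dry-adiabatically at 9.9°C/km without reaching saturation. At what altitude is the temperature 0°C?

Height above start = (18.81 − 0) / 9.9 = 1.9 km
Altitude = 1600 m + 1900 m = 3500 m

3.5 km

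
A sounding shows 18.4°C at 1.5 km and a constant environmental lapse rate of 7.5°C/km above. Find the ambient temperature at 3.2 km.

5.65°C

1500–3200 m, environmental: Δz = 1.7 km ⇒ ΔT = -12.75°C; T = 5.65°C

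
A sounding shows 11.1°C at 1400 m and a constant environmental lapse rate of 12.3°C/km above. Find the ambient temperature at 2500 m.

From 1400 m to 2500 m (environmental): cools by 12.3 × 1.1 = 13.53°C, giving -2.43°C.

-2.43°C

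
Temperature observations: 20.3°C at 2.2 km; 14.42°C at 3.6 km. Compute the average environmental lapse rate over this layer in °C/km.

Γ = −ΔT/Δz = (20.3 − 14.42) / (3600 − 2200) m
  = 5.88°C / 1.4 km = 4.2°C/km

4.2°C/km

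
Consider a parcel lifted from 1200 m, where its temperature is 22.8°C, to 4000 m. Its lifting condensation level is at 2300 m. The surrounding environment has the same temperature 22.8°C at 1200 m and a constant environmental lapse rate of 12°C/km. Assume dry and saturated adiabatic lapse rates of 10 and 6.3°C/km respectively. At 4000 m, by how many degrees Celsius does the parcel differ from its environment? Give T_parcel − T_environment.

Parcel:
  Dry to 2300 m: -10 × 1.1 km = -11°C, so T = 11.8°C.
  Saturated to 4000 m: -6.3 × 1.7 km = -10.71°C, so T = 1.09°C.
Environment:
  Environment to 4000 m: -12 × 2.8 km = -33.6°C, so T = -10.8°C.
T_parcel − T_env = 1.09 − (-10.8) = +11.89°C

+11.89°C (parcel warmer than environment)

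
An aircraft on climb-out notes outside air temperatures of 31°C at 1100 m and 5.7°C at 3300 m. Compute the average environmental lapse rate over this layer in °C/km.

Γ = −ΔT/Δz = (31 − 5.7) / (3300 − 1100) m
  = 25.3°C / 2.2 km = 11.5°C/km

11.5°C/km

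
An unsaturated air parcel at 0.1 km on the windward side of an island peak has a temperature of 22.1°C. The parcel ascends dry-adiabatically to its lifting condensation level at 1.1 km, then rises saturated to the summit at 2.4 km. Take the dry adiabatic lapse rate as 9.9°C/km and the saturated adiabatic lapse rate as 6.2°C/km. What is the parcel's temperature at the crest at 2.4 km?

100 → 1100 m (dry, 9.9°C/km): ΔT = -9.9 × 1 = -9.9°C → T = 12.2°C
1100 → 2400 m (saturated, 6.2°C/km): ΔT = -6.2 × 1.3 = -8.06°C → T = 4.14°C

4.14°C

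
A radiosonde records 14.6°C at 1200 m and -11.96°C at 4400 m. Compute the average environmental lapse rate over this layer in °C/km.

Γ = −ΔT/Δz = (14.6 − (-11.96)) / (4400 − 1200) m
  = 26.56°C / 3.2 km = 8.3°C/km

8.3°C/km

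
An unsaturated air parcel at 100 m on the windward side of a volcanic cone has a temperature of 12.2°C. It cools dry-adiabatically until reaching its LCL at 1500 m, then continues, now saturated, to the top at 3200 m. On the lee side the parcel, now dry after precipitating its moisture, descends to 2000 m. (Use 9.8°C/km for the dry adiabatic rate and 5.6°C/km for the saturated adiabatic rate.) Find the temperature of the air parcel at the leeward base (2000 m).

100–1500 m, dry: Δz = 1.4 km ⇒ ΔT = -13.72°C; T = -1.52°C
1500–3200 m, saturated: Δz = 1.7 km ⇒ ΔT = -9.52°C; T = -11.04°C
3200–2000 m, dry descent: Δz = 1.2 km ⇒ ΔT = +11.76°C; T = 0.72°C

0.72°C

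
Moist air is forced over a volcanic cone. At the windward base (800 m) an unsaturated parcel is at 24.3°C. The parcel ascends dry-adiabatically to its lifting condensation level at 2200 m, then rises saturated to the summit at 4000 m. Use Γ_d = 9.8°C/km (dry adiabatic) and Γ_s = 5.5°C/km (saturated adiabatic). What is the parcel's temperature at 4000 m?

0.68°C

Dry to 2200 m: -9.8 × 1.4 km = -13.72°C, so T = 10.58°C.
Saturated to 4000 m: -5.5 × 1.8 km = -9.9°C, so T = 0.68°C.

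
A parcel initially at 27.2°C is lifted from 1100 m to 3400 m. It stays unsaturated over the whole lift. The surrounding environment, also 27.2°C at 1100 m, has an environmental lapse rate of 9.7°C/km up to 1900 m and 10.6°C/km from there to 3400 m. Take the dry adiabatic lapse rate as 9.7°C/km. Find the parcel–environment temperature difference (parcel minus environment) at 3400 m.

+1.35°C (parcel warmer than environment)

Parcel:
  1100–3400 m, dry: Δz = 2.3 km ⇒ ΔT = -22.31°C; T = 4.89°C
Environment:
  1100–1900 m, environment, lower layer: Δz = 0.8 km ⇒ ΔT = -7.76°C; T = 19.44°C
  1900–3400 m, environment, upper layer: Δz = 1.5 km ⇒ ΔT = -15.9°C; T = 3.54°C
T_parcel − T_env = 4.89 − 3.54 = +1.35°C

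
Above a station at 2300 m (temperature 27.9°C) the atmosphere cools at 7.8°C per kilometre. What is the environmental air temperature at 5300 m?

4.5°C

2300–5300 m, environmental: Δz = 3 km ⇒ ΔT = -23.4°C; T = 4.5°C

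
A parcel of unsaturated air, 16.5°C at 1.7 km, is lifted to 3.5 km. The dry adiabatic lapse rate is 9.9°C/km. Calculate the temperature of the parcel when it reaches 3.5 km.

1700–3500 m, dry adiabatic: Δz = 1.8 km ⇒ ΔT = -17.82°C; T = -1.32°C

-1.32°C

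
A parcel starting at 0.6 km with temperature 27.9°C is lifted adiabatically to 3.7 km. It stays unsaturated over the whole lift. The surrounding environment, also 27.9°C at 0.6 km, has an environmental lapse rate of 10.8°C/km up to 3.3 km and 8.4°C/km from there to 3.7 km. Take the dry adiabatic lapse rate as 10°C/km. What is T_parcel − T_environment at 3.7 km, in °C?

+1.52°C (parcel warmer than environment)

Parcel:
  600 → 3700 m (dry, 10°C/km): ΔT = -10 × 3.1 = -31°C → T = -3.1°C
Environment:
  600 → 3300 m (environment, lower layer, 10.8°C/km): ΔT = -10.8 × 2.7 = -29.16°C → T = -1.26°C
  3300 → 3700 m (environment, upper layer, 8.4°C/km): ΔT = -8.4 × 0.4 = -3.36°C → T = -4.62°C
T_parcel − T_env = -3.1 − (-4.62) = +1.52°C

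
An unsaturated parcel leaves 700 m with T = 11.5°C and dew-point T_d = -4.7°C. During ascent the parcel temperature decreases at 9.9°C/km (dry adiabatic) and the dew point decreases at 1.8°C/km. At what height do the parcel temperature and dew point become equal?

T and T_d converge at 9.9 − 1.8 = 8.1°C per km
Height above start = (11.5 − (-4.7)) / 8.1 = 2 km
LCL altitude = 700 m + 2000 m = 2700 m

2700 m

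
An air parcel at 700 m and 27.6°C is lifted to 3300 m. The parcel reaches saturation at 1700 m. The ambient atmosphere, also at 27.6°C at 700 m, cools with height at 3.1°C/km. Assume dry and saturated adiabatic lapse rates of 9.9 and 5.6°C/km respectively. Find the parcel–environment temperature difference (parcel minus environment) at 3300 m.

-10.8°C (parcel cooler than environment)

Parcel:
  From 700 m to 1700 m (dry): cools by 9.9 × 1 = 9.9°C, giving 17.7°C.
  From 1700 m to 3300 m (saturated): cools by 5.6 × 1.6 = 8.96°C, giving 8.74°C.
Environment:
  From 700 m to 3300 m (environment): cools by 3.1 × 2.6 = 8.06°C, giving 19.54°C.
T_parcel − T_env = 8.74 − 19.54 = -10.8°C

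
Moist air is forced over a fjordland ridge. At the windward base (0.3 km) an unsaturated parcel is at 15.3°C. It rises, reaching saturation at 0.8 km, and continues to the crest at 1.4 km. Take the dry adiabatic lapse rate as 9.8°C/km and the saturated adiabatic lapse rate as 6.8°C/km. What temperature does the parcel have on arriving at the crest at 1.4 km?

From 300 m to 800 m (dry): cools by 9.8 × 0.5 = 4.9°C, giving 10.4°C.
From 800 m to 1400 m (saturated): cools by 6.8 × 0.6 = 4.08°C, giving 6.32°C.

6.32°C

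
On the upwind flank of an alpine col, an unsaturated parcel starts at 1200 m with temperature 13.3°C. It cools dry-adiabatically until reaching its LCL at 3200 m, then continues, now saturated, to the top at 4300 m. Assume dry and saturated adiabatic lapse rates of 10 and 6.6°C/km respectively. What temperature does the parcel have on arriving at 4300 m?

1200 → 3200 m (dry, 10°C/km): ΔT = -10 × 2 = -20°C → T = -6.7°C
3200 → 4300 m (saturated, 6.6°C/km): ΔT = -6.6 × 1.1 = -7.26°C → T = -13.96°C

-13.96°C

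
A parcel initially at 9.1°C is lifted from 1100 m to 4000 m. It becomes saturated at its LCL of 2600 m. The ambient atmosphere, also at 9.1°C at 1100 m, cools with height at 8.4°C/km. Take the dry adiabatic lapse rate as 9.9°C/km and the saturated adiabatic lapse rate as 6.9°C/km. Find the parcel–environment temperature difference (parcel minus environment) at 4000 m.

-0.15°C (parcel cooler than environment)

Parcel:
  1100–2600 m, dry: Δz = 1.5 km ⇒ ΔT = -14.85°C; T = -5.75°C
  2600–4000 m, saturated: Δz = 1.4 km ⇒ ΔT = -9.66°C; T = -15.41°C
Environment:
  1100–4000 m, environment: Δz = 2.9 km ⇒ ΔT = -24.36°C; T = -15.26°C
T_parcel − T_env = -15.41 − (-15.26) = -0.15°C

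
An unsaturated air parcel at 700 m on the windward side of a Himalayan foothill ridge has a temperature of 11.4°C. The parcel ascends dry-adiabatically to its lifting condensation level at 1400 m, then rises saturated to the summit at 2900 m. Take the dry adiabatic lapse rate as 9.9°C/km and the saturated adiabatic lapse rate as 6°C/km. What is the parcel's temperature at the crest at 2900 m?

-4.53°C

700–1400 m, dry: Δz = 0.7 km ⇒ ΔT = -6.93°C; T = 4.47°C
1400–2900 m, saturated: Δz = 1.5 km ⇒ ΔT = -9°C; T = -4.53°C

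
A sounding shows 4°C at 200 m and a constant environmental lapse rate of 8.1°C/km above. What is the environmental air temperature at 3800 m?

200 → 3800 m (environmental, 8.1°C/km): ΔT = -8.1 × 3.6 = -29.16°C → T = -25.16°C

-25.16°C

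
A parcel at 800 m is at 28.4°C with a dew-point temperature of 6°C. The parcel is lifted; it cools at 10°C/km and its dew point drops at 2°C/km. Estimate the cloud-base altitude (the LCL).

3600 m

T and T_d converge at 10 − 2 = 8°C per km
Height above start = (28.4 − 6) / 8 = 2.8 km
LCL altitude = 800 m + 2800 m = 3600 m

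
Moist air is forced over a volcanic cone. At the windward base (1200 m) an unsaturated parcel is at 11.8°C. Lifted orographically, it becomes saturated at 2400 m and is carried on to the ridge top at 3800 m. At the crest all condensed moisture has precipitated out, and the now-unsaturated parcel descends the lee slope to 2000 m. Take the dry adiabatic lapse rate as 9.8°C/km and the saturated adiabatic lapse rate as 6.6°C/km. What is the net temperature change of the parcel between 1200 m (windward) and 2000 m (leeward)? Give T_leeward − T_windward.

1200 → 2400 m (dry, 9.8°C/km): ΔT = -9.8 × 1.2 = -11.76°C → T = 0.04°C
2400 → 3800 m (saturated, 6.6°C/km): ΔT = -6.6 × 1.4 = -9.24°C → T = -9.2°C
3800 → 2000 m (dry descent, 9.8°C/km): ΔT = +9.8 × 1.8 = +17.64°C → T = 8.44°C
Net change vs windward start: 8.44 − 11.8 = -3.36°C

-3.36°C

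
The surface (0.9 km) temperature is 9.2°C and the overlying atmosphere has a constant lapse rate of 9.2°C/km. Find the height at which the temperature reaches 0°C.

1.9 km

Height above start = (9.2 − 0) / 9.2 = 1 km
Altitude = 900 m + 1000 m = 1900 m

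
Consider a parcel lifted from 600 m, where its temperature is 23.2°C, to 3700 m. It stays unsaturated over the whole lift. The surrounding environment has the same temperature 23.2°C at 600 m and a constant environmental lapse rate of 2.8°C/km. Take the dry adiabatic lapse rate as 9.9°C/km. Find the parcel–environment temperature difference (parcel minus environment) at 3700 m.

Parcel:
  Dry to 3700 m: -9.9 × 3.1 km = -30.69°C, so T = -7.49°C.
Environment:
  Environment to 3700 m: -2.8 × 3.1 km = -8.68°C, so T = 14.52°C.
T_parcel − T_env = -7.49 − 14.52 = -22.01°C

-22.01°C (parcel cooler than environment)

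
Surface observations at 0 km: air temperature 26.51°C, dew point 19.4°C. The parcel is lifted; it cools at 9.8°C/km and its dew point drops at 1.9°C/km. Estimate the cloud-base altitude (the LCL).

0.9 km

T and T_d converge at 9.8 − 1.9 = 7.9°C per km
Height above start = (26.51 − 19.4) / 7.9 = 0.9 km
LCL altitude = 0 m + 900 m = 900 m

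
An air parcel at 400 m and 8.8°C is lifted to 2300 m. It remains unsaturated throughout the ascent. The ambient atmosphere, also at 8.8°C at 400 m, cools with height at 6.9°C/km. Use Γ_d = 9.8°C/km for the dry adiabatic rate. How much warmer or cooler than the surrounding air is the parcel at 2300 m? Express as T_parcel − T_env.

-5.51°C (parcel cooler than environment)

Parcel:
  400 → 2300 m (dry, 9.8°C/km): ΔT = -9.8 × 1.9 = -18.62°C → T = -9.82°C
Environment:
  400 → 2300 m (environment, 6.9°C/km): ΔT = -6.9 × 1.9 = -13.11°C → T = -4.31°C
T_parcel − T_env = -9.82 − (-4.31) = -5.51°C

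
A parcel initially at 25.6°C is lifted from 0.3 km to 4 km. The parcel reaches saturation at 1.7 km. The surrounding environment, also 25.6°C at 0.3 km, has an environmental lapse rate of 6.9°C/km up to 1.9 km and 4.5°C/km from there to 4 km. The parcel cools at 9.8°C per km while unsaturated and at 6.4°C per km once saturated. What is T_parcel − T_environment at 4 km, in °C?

-7.95°C (parcel cooler than environment)

Parcel:
  300 → 1700 m (dry, 9.8°C/km): ΔT = -9.8 × 1.4 = -13.72°C → T = 11.88°C
  1700 → 4000 m (saturated, 6.4°C/km): ΔT = -6.4 × 2.3 = -14.72°C → T = -2.84°C
Environment:
  300 → 1900 m (environment, lower layer, 6.9°C/km): ΔT = -6.9 × 1.6 = -11.04°C → T = 14.56°C
  1900 → 4000 m (environment, upper layer, 4.5°C/km): ΔT = -4.5 × 2.1 = -9.45°C → T = 5.11°C
T_parcel − T_env = -2.84 − 5.11 = -7.95°C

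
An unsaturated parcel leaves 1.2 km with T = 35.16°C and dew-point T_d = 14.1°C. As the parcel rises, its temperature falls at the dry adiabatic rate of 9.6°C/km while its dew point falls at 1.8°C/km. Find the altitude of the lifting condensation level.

3.9 km

T and T_d converge at 9.6 − 1.8 = 7.8°C per km
Height above start = (35.16 − 14.1) / 7.8 = 2.7 km
LCL altitude = 1200 m + 2700 m = 3900 m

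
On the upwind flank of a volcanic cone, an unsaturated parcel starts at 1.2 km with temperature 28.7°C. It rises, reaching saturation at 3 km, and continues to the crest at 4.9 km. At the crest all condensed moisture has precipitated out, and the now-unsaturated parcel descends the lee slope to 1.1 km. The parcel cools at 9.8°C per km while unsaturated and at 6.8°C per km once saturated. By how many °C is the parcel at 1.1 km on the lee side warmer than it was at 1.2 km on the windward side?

Dry to 3000 m: -9.8 × 1.8 km = -17.64°C, so T = 11.06°C.
Saturated to 4900 m: -6.8 × 1.9 km = -12.92°C, so T = -1.86°C.
Dry descent to 1100 m: +9.8 × 3.8 km = +37.24°C, so T = 35.38°C.
Net change vs windward start: 35.38 − 28.7 = +6.68°C

+6.68°C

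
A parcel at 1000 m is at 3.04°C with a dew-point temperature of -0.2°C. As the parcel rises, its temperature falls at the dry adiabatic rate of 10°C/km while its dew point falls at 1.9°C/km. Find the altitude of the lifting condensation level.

1400 m

T and T_d converge at 10 − 1.9 = 8.1°C per km
Height above start = (3.04 − (-0.2)) / 8.1 = 0.4 km
LCL altitude = 1000 m + 400 m = 1400 m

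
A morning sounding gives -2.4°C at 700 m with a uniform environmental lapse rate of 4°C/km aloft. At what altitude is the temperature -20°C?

5100 m

Height above start = (-2.4 − (-20)) / 4 = 4.4 km
Altitude = 700 m + 4400 m = 5100 m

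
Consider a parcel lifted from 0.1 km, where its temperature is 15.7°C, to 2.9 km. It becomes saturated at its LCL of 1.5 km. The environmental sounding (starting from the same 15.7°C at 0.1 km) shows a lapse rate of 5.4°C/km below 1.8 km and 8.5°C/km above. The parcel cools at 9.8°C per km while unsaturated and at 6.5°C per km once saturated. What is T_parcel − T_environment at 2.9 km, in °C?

-4.29°C (parcel cooler than environment)

Parcel:
  From 100 m to 1500 m (dry): cools by 9.8 × 1.4 = 13.72°C, giving 1.98°C.
  From 1500 m to 2900 m (saturated): cools by 6.5 × 1.4 = 9.1°C, giving -7.12°C.
Environment:
  From 100 m to 1800 m (environment, lower layer): cools by 5.4 × 1.7 = 9.18°C, giving 6.52°C.
  From 1800 m to 2900 m (environment, upper layer): cools by 8.5 × 1.1 = 9.35°C, giving -2.83°C.
T_parcel − T_env = -7.12 − (-2.83) = -4.29°C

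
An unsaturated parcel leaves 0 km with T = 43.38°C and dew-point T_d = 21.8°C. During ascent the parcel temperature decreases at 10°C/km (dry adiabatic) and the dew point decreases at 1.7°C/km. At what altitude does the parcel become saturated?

2.6 km

T and T_d converge at 10 − 1.7 = 8.3°C per km
Height above start = (43.38 − 21.8) / 8.3 = 2.6 km
LCL altitude = 0 m + 2600 m = 2600 m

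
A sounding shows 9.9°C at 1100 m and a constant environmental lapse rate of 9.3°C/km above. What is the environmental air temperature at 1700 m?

4.32°C

From 1100 m to 1700 m (environmental): cools by 9.3 × 0.6 = 5.58°C, giving 4.32°C.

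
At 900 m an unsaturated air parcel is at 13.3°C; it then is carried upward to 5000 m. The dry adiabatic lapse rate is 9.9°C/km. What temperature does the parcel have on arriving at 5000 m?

900–5000 m, dry adiabatic: Δz = 4.1 km ⇒ ΔT = -40.59°C; T = -27.29°C

-27.29°C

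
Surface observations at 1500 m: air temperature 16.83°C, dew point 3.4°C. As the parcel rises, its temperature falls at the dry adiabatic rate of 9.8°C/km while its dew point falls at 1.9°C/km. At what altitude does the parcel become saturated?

3200 m

T and T_d converge at 9.8 − 1.9 = 7.9°C per km
Height above start = (16.83 − 3.4) / 7.9 = 1.7 km
LCL altitude = 1500 m + 1700 m = 3200 m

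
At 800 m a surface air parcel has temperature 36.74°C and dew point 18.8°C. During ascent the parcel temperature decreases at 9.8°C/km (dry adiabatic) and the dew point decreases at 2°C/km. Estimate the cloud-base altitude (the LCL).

T and T_d converge at 9.8 − 2 = 7.8°C per km
Height above start = (36.74 − 18.8) / 7.8 = 2.3 km
LCL altitude = 800 m + 2300 m = 3100 m

3100 m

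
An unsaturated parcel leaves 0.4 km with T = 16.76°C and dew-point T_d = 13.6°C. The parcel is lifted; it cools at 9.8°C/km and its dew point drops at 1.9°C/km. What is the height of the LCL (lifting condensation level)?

T and T_d converge at 9.8 − 1.9 = 7.9°C per km
Height above start = (16.76 − 13.6) / 7.9 = 0.4 km
LCL altitude = 400 m + 400 m = 800 m

0.8 km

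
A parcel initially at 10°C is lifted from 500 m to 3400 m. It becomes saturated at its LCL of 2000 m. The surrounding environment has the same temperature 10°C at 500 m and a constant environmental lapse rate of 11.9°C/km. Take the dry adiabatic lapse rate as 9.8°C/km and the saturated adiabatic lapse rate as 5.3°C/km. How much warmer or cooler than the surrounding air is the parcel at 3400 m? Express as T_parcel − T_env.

Parcel:
  Dry to 2000 m: -9.8 × 1.5 km = -14.7°C, so T = -4.7°C.
  Saturated to 3400 m: -5.3 × 1.4 km = -7.42°C, so T = -12.12°C.
Environment:
  Environment to 3400 m: -11.9 × 2.9 km = -34.51°C, so T = -24.51°C.
T_parcel − T_env = -12.12 − (-24.51) = +12.39°C

+12.39°C (parcel warmer than environment)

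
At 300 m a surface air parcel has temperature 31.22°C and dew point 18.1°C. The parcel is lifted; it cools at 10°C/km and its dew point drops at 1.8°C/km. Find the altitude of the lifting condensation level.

T and T_d converge at 10 − 1.8 = 8.2°C per km
Height above start = (31.22 − 18.1) / 8.2 = 1.6 km
LCL altitude = 300 m + 1600 m = 1900 m

1900 m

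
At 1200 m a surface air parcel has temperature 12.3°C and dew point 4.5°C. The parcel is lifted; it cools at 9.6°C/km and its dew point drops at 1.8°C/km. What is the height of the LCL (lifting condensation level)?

T and T_d converge at 9.6 − 1.8 = 7.8°C per km
Height above start = (12.3 − 4.5) / 7.8 = 1 km
LCL altitude = 1200 m + 1000 m = 2200 m

2200 m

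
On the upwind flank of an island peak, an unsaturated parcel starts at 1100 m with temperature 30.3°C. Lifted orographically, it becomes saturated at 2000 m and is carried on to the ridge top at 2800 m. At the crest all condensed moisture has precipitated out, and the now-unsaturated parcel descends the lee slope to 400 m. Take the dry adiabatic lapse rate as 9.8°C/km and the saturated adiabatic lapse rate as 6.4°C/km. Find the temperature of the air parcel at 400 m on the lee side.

1100–2000 m, dry: Δz = 0.9 km ⇒ ΔT = -8.82°C; T = 21.48°C
2000–2800 m, saturated: Δz = 0.8 km ⇒ ΔT = -5.12°C; T = 16.36°C
2800–400 m, dry descent: Δz = 2.4 km ⇒ ΔT = +23.52°C; T = 39.88°C

39.88°C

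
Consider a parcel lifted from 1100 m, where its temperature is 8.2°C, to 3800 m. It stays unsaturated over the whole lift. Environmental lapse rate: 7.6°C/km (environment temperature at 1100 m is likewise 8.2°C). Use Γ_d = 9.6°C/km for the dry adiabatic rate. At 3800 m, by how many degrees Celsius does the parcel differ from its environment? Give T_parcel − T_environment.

Parcel:
  From 1100 m to 3800 m (dry): cools by 9.6 × 2.7 = 25.92°C, giving -17.72°C.
Environment:
  From 1100 m to 3800 m (environment): cools by 7.6 × 2.7 = 20.52°C, giving -12.32°C.
T_parcel − T_env = -17.72 − (-12.32) = -5.4°C

-5.4°C (parcel cooler than environment)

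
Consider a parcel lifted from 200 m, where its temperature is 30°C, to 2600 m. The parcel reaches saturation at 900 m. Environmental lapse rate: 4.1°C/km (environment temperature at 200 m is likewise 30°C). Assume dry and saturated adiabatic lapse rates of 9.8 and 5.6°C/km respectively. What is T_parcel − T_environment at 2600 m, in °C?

-6.54°C (parcel cooler than environment)

Parcel:
  200 → 900 m (dry, 9.8°C/km): ΔT = -9.8 × 0.7 = -6.86°C → T = 23.14°C
  900 → 2600 m (saturated, 5.6°C/km): ΔT = -5.6 × 1.7 = -9.52°C → T = 13.62°C
Environment:
  200 → 2600 m (environment, 4.1°C/km): ΔT = -4.1 × 2.4 = -9.84°C → T = 20.16°C
T_parcel − T_env = 13.62 − 20.16 = -6.54°C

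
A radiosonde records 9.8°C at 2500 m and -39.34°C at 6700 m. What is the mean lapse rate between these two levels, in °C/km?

11.7°C/km

Γ = −ΔT/Δz = (9.8 − (-39.34)) / (6700 − 2500) m
  = 49.14°C / 4.2 km = 11.7°C/km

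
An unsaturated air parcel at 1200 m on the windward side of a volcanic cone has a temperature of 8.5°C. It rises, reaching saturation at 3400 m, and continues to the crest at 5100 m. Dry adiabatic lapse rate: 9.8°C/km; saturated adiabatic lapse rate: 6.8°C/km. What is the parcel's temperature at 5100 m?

From 1200 m to 3400 m (dry): cools by 9.8 × 2.2 = 21.56°C, giving -13.06°C.
From 3400 m to 5100 m (saturated): cools by 6.8 × 1.7 = 11.56°C, giving -24.62°C.

-24.62°C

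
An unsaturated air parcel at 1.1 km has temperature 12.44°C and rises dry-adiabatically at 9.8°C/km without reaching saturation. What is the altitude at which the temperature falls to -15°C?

3.9 km

Height above start = (12.44 − (-15)) / 9.8 = 2.8 km
Altitude = 1100 m + 2800 m = 3900 m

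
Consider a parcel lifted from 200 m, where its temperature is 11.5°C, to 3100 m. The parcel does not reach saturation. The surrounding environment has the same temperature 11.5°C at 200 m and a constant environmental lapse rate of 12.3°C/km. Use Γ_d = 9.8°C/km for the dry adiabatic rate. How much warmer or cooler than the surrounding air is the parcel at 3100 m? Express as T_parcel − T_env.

Parcel:
  200–3100 m, dry: Δz = 2.9 km ⇒ ΔT = -28.42°C; T = -16.92°C
Environment:
  200–3100 m, environment: Δz = 2.9 km ⇒ ΔT = -35.67°C; T = -24.17°C
T_parcel − T_env = -16.92 − (-24.17) = +7.25°C

+7.25°C (parcel warmer than environment)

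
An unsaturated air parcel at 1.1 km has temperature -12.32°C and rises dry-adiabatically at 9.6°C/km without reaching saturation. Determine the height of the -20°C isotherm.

Height above start = (-12.32 − (-20)) / 9.6 = 0.8 km
Altitude = 1100 m + 800 m = 1900 m

1.9 km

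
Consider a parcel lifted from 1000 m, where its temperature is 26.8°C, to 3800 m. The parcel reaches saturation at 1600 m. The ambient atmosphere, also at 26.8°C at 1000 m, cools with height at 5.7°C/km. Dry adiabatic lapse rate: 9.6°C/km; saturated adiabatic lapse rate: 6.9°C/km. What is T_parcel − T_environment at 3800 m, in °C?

Parcel:
  1000–1600 m, dry: Δz = 0.6 km ⇒ ΔT = -5.76°C; T = 21.04°C
  1600–3800 m, saturated: Δz = 2.2 km ⇒ ΔT = -15.18°C; T = 5.86°C
Environment:
  1000–3800 m, environment: Δz = 2.8 km ⇒ ΔT = -15.96°C; T = 10.84°C
T_parcel − T_env = 5.86 − 10.84 = -4.98°C

-4.98°C (parcel cooler than environment)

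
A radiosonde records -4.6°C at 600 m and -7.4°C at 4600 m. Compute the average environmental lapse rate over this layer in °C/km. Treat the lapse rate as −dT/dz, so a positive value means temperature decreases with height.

0.7°C/km

Γ = −ΔT/Δz = (-4.6 − (-7.4)) / (4600 − 600) m
  = 2.8°C / 4 km = 0.7°C/km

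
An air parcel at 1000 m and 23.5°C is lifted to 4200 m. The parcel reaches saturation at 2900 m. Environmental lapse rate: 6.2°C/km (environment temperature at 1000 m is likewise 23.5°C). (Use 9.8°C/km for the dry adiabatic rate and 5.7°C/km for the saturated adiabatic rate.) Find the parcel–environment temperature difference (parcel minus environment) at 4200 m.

Parcel:
  From 1000 m to 2900 m (dry): cools by 9.8 × 1.9 = 18.62°C, giving 4.88°C.
  From 2900 m to 4200 m (saturated): cools by 5.7 × 1.3 = 7.41°C, giving -2.53°C.
Environment:
  From 1000 m to 4200 m (environment): cools by 6.2 × 3.2 = 19.84°C, giving 3.66°C.
T_parcel − T_env = -2.53 − 3.66 = -6.19°C

-6.19°C (parcel cooler than environment)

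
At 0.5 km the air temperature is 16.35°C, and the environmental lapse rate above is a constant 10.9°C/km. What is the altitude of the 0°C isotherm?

2 km

Height above start = (16.35 − 0) / 10.9 = 1.5 km
Altitude = 500 m + 1500 m = 2000 m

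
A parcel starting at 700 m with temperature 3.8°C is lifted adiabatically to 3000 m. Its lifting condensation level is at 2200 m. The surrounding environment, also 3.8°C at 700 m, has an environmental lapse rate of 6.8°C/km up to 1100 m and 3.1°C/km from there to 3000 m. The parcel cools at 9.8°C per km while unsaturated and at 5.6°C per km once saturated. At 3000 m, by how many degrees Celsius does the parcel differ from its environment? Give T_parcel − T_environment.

-10.57°C (parcel cooler than environment)

Parcel:
  700 → 2200 m (dry, 9.8°C/km): ΔT = -9.8 × 1.5 = -14.7°C → T = -10.9°C
  2200 → 3000 m (saturated, 5.6°C/km): ΔT = -5.6 × 0.8 = -4.48°C → T = -15.38°C
Environment:
  700 → 1100 m (environment, lower layer, 6.8°C/km): ΔT = -6.8 × 0.4 = -2.72°C → T = 1.08°C
  1100 → 3000 m (environment, upper layer, 3.1°C/km): ΔT = -3.1 × 1.9 = -5.89°C → T = -4.81°C
T_parcel − T_env = -15.38 − (-4.81) = -10.57°C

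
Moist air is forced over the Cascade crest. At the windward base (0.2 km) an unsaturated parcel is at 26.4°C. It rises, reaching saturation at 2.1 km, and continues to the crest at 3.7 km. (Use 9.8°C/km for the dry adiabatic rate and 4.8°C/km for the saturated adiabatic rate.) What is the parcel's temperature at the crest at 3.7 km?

200–2100 m, dry: Δz = 1.9 km ⇒ ΔT = -18.62°C; T = 7.78°C
2100–3700 m, saturated: Δz = 1.6 km ⇒ ΔT = -7.68°C; T = 0.1°C

0.1°C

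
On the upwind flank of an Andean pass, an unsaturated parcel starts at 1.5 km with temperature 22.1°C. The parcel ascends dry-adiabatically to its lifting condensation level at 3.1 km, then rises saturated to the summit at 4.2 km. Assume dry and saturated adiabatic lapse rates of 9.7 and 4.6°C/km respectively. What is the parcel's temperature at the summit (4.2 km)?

1.52°C

1500–3100 m, dry: Δz = 1.6 km ⇒ ΔT = -15.52°C; T = 6.58°C
3100–4200 m, saturated: Δz = 1.1 km ⇒ ΔT = -5.06°C; T = 1.52°C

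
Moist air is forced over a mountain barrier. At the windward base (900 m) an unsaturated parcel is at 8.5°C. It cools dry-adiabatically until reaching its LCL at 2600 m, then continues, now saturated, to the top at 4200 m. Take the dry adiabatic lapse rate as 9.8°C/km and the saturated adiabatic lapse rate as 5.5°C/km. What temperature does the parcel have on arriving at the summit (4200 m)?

Dry to 2600 m: -9.8 × 1.7 km = -16.66°C, so T = -8.16°C.
Saturated to 4200 m: -5.5 × 1.6 km = -8.8°C, so T = -16.96°C.

-16.96°C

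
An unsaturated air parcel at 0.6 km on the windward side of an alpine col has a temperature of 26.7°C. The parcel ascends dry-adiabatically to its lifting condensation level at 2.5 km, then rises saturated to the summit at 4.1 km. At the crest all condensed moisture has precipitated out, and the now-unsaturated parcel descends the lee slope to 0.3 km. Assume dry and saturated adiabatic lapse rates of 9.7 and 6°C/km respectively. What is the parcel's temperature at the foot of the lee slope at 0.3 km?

600 → 2500 m (dry, 9.7°C/km): ΔT = -9.7 × 1.9 = -18.43°C → T = 8.27°C
2500 → 4100 m (saturated, 6°C/km): ΔT = -6 × 1.6 = -9.6°C → T = -1.33°C
4100 → 300 m (dry descent, 9.7°C/km): ΔT = +9.7 × 3.8 = +36.86°C → T = 35.53°C

35.53°C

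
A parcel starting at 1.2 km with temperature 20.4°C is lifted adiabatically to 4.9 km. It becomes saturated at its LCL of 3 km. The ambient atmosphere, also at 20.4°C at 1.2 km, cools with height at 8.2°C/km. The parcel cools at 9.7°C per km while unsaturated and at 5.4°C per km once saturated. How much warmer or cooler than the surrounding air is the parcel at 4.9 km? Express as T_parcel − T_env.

Parcel:
  1200 → 3000 m (dry, 9.7°C/km): ΔT = -9.7 × 1.8 = -17.46°C → T = 2.94°C
  3000 → 4900 m (saturated, 5.4°C/km): ΔT = -5.4 × 1.9 = -10.26°C → T = -7.32°C
Environment:
  1200 → 4900 m (environment, 8.2°C/km): ΔT = -8.2 × 3.7 = -30.34°C → T = -9.94°C
T_parcel − T_env = -7.32 − (-9.94) = +2.62°C

+2.62°C (parcel warmer than environment)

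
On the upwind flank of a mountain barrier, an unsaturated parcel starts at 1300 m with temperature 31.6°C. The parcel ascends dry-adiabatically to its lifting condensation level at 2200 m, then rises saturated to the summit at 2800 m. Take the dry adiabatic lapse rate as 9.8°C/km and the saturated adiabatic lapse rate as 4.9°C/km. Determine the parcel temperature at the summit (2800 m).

19.84°C

From 1300 m to 2200 m (dry): cools by 9.8 × 0.9 = 8.82°C, giving 22.78°C.
From 2200 m to 2800 m (saturated): cools by 4.9 × 0.6 = 2.94°C, giving 19.84°C.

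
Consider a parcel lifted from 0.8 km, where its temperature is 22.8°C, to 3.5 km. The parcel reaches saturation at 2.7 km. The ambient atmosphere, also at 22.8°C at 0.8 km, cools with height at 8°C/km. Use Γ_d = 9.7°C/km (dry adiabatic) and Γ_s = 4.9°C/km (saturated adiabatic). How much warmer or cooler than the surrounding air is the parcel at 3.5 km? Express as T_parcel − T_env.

Parcel:
  800 → 2700 m (dry, 9.7°C/km): ΔT = -9.7 × 1.9 = -18.43°C → T = 4.37°C
  2700 → 3500 m (saturated, 4.9°C/km): ΔT = -4.9 × 0.8 = -3.92°C → T = 0.45°C
Environment:
  800 → 3500 m (environment, 8°C/km): ΔT = -8 × 2.7 = -21.6°C → T = 1.2°C
T_parcel − T_env = 0.45 − 1.2 = -0.75°C

-0.75°C (parcel cooler than environment)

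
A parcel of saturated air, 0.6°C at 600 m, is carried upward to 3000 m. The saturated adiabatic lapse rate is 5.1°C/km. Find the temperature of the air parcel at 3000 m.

600–3000 m, saturated adiabatic: Δz = 2.4 km ⇒ ΔT = -12.24°C; T = -11.64°C

-11.64°C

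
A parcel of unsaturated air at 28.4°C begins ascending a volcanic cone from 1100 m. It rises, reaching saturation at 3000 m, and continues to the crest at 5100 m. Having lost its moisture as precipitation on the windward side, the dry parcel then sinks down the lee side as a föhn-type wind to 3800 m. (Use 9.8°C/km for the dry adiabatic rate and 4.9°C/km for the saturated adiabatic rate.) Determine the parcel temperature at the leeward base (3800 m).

12.23°C

Dry to 3000 m: -9.8 × 1.9 km = -18.62°C, so T = 9.78°C.
Saturated to 5100 m: -4.9 × 2.1 km = -10.29°C, so T = -0.51°C.
Dry descent to 3800 m: +9.8 × 1.3 km = +12.74°C, so T = 12.23°C.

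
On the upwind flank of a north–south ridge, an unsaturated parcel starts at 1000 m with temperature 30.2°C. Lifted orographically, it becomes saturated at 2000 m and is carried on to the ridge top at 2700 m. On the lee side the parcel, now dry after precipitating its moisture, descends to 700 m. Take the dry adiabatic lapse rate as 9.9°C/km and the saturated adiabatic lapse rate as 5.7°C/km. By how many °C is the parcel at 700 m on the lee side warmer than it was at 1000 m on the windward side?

+5.91°C

1000 → 2000 m (dry, 9.9°C/km): ΔT = -9.9 × 1 = -9.9°C → T = 20.3°C
2000 → 2700 m (saturated, 5.7°C/km): ΔT = -5.7 × 0.7 = -3.99°C → T = 16.31°C
2700 → 700 m (dry descent, 9.9°C/km): ΔT = +9.9 × 2 = +19.8°C → T = 36.11°C
Net change vs windward start: 36.11 − 30.2 = +5.91°C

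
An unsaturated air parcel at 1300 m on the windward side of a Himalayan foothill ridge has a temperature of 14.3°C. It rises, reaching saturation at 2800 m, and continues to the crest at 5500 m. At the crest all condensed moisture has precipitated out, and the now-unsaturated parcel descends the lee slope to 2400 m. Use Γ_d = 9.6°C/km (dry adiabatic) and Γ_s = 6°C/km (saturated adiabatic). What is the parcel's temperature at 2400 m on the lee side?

1300–2800 m, dry: Δz = 1.5 km ⇒ ΔT = -14.4°C; T = -0.1°C
2800–5500 m, saturated: Δz = 2.7 km ⇒ ΔT = -16.2°C; T = -16.3°C
5500–2400 m, dry descent: Δz = 3.1 km ⇒ ΔT = +29.76°C; T = 13.46°C

13.46°C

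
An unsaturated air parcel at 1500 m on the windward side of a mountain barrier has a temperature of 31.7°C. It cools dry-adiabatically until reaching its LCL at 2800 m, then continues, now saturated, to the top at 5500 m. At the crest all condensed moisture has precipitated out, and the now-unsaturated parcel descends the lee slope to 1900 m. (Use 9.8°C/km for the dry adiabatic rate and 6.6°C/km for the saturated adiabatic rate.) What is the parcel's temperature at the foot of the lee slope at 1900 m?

36.42°C

Dry to 2800 m: -9.8 × 1.3 km = -12.74°C, so T = 18.96°C.
Saturated to 5500 m: -6.6 × 2.7 km = -17.82°C, so T = 1.14°C.
Dry descent to 1900 m: +9.8 × 3.6 km = +35.28°C, so T = 36.42°C.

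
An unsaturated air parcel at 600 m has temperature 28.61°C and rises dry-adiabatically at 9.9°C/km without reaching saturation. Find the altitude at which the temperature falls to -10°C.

4500 m

Height above start = (28.61 − (-10)) / 9.9 = 3.9 km
Altitude = 600 m + 3900 m = 4500 m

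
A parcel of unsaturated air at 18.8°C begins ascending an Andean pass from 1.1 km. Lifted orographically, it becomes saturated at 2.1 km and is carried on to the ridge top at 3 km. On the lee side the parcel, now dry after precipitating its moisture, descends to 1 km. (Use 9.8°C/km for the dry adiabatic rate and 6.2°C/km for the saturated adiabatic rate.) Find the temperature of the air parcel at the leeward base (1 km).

1100–2100 m, dry: Δz = 1 km ⇒ ΔT = -9.8°C; T = 9°C
2100–3000 m, saturated: Δz = 0.9 km ⇒ ΔT = -5.58°C; T = 3.42°C
3000–1000 m, dry descent: Δz = 2 km ⇒ ΔT = +19.6°C; T = 23.02°C

23.02°C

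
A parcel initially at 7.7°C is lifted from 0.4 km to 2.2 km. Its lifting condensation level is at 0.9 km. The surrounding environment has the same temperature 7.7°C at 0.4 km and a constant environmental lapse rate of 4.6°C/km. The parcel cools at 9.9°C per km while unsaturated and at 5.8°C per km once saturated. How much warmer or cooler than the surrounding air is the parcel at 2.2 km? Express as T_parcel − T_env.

-4.21°C (parcel cooler than environment)

Parcel:
  Dry to 900 m: -9.9 × 0.5 km = -4.95°C, so T = 2.75°C.
  Saturated to 2200 m: -5.8 × 1.3 km = -7.54°C, so T = -4.79°C.
Environment:
  Environment to 2200 m: -4.6 × 1.8 km = -8.28°C, so T = -0.58°C.
T_parcel − T_env = -4.79 − (-0.58) = -4.21°C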